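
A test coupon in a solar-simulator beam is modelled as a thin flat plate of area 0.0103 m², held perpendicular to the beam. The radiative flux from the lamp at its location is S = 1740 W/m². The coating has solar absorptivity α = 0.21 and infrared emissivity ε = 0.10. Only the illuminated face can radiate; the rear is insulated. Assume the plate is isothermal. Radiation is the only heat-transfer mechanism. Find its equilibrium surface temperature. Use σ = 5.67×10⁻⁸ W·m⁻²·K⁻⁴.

At equilibrium, absorbed power = emitted power.
Absorbing cross-section = A = 0.01030 m²; emitting surface = A = 0.01030 m² (ratio 1).
αS·A_cross = εσ·A_surf·T⁴  ⇒  T⁴ = αS/(ε·1σ).
T⁴ = 0.210·1740/(0.10·1·5.67×10⁻⁸) = 6.444×10¹⁰ K⁴.
T = (6.444×10¹⁰)^(1/4).

T ≈ 504 K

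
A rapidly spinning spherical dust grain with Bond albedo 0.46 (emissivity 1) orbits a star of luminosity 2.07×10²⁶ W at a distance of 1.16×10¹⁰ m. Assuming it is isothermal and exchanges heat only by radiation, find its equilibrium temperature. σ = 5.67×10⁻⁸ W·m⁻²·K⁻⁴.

First find the stellar flux at distance d: S = L/(4πd²) = 2.07×10²⁶/(4π·(1.16×10¹⁰)²) = 1.224×10⁵ W/m².
For an isothermal sphere, absorbed (1−a)S·πr² = emitted σ·4πr²·T⁴, so T⁴ = (1−a)S/(4σ).
T⁴ = 0.540·1.224×10⁵/(4·5.67×10⁻⁸) = 2.915×10¹¹ K⁴.

T ≈ 735 K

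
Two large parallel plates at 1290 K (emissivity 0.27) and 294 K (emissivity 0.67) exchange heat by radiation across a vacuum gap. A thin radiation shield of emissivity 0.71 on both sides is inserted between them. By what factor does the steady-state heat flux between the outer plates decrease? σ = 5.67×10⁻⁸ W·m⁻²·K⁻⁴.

Without shield: q₀ = σΔ(T⁴)/(1/ε₁+1/ε₂−1) with denominator 4.196.
With shield the two gaps are in series; the resistances add: (1/ε₁+1/ε_s−1)+(1/ε_s+1/ε₂−1) = 4.112+1.901 = 6.013.
Heat-flux ratio q₀/q = 6.013/4.196.

factor ≈ 1.43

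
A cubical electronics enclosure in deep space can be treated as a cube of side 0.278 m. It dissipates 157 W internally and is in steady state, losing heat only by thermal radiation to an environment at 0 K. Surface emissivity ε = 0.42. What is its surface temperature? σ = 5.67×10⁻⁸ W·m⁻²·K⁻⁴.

T ≈ 345 K

Steady state: internal power = radiated power, P = εσA T⁴.
Radiating area A = 6L² = 0.4637 m².
T⁴ = P/(εσA) = 157/(0.42·5.67×10⁻⁸·0.4637) = 1.422×10¹⁰ K⁴.
T = (1.422×10¹⁰)^(1/4).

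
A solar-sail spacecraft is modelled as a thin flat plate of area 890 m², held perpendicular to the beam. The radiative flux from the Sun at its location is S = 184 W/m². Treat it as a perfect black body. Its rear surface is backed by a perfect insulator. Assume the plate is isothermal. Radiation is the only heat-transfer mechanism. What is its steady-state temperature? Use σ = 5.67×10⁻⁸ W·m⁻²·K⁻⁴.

T ≈ 239 K

At equilibrium, absorbed power = emitted power.
Absorbing cross-section = A = 890.0 m²; emitting surface = A = 890.0 m² (ratio 1).
S·A_cross = εσ·A_surf·T⁴  ⇒  T⁴ = S/(1σ).
T⁴ = 1.00·184/(1·5.67×10⁻⁸) = 3.245×10⁹ K⁴.
T = (3.245×10⁹)^(1/4).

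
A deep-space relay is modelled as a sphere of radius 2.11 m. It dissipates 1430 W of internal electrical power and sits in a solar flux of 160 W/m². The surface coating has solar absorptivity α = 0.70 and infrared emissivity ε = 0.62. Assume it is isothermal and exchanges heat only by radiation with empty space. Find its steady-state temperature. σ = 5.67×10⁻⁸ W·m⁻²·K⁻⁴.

At steady state, absorbed solar power + internal power = radiated power.
Absorbed: α·S·A_cross = 0.70·160·13.99 = 1567 W (cross-section πr²).
Total input = 1567 + 1430 = 2997 W.
Radiated: εσ·A_surf·T⁴ with A_surf = 4πr² = 55.95 m².
T⁴ = 2997/(0.62·5.67×10⁻⁸·55.95) = 1.524×10⁹ K⁴.

T ≈ 198 K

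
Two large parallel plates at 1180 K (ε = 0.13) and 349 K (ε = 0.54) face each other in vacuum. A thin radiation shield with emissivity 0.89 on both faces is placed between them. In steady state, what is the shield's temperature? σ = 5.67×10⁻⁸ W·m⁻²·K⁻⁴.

In steady state the net flux on the hot side equals that on the cold side.
σ(T₁⁴−T_s⁴)/D₁ = σ(T_s⁴−T₂⁴)/D₂, with D₁ = 1/ε₁+1/ε_s−1 = 7.816, D₂ = 1/ε_s+1/ε₂−1 = 1.975.
Solve for T_s⁴: T_s⁴ = (D₂·T₁⁴ + D₁·T₂⁴)/(D₁+D₂) = 4.030×10¹¹ K⁴.

T_s ≈ 797 K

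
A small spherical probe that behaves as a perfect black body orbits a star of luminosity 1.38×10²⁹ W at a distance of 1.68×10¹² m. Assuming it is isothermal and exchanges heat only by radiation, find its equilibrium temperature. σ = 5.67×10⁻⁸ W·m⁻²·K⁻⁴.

First find the stellar flux at distance d: S = L/(4πd²) = 1.38×10²⁹/(4π·(1.68×10¹²)²) = 3891 W/m².
For an isothermal sphere, absorbed (1−a)S·πr² = emitted σ·4πr²·T⁴, so T⁴ = (1−a)S/(4σ).
T⁴ = 1.00·3891/(4·5.67×10⁻⁸) = 1.716×10¹⁰ K⁴.

T ≈ 362 K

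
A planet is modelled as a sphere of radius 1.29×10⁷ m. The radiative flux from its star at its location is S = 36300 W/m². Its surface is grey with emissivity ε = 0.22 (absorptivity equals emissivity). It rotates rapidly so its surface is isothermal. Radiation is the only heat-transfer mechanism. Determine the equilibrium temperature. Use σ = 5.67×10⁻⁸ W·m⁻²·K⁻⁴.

T ≈ 633 K

At equilibrium, absorbed power = emitted power.
Absorbing cross-section = πr² = 5.228×10¹⁴ m²; emitting surface = 4πr² = 2.091×10¹⁵ m² (ratio 4).
εS·A_cross = εσ·A_surf·T⁴  ⇒  T⁴ = S/(4σ)   (ε cancels).
T⁴ = 36300/(4·5.67×10⁻⁸) = 1.601×10¹¹ K⁴.
T = (1.601×10¹¹)^(1/4).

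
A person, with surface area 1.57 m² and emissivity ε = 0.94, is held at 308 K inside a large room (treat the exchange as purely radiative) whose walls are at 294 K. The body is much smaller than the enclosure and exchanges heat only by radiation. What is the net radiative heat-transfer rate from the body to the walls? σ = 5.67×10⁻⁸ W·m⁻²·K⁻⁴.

P_net ≈ 128 W

For a small grey body in a large enclosure: P_net = εσA(T_body⁴ − T_wall⁴).
A = 1.57 m²; T_body⁴ − T_wall⁴ = 8.999×10⁹ − 7.471×10⁹ = 1.528×10⁹ K⁴.
|P_net| = 0.94·5.67×10⁻⁸·1.570·1.528×10⁹.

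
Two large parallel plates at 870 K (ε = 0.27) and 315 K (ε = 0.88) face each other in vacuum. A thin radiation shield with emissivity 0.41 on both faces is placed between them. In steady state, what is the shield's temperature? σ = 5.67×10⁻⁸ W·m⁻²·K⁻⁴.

T_s ≈ 667 K

In steady state the net flux on the hot side equals that on the cold side.
σ(T₁⁴−T_s⁴)/D₁ = σ(T_s⁴−T₂⁴)/D₂, with D₁ = 1/ε₁+1/ε_s−1 = 5.143, D₂ = 1/ε_s+1/ε₂−1 = 2.575.
Solve for T_s⁴: T_s⁴ = (D₂·T₁⁴ + D₁·T₂⁴)/(D₁+D₂) = 1.977×10¹¹ K⁴.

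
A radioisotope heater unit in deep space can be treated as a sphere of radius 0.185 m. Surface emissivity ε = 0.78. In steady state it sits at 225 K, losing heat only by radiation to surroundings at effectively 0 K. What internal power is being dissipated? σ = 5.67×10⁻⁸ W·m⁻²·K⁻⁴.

P ≈ 48.7 W

Steady state: P = εσA T⁴.
A = 4πr² = 0.4301 m²; T⁴ = (225)⁴ = 2.563×10⁹ K⁴.
P = 0.78 × 5.67×10⁻⁸ × 0.4301 × 2.563×10⁹.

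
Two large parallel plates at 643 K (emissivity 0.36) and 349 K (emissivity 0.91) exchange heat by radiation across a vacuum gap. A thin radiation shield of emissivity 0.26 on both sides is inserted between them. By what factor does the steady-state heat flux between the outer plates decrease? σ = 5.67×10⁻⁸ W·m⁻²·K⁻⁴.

Without shield: q₀ = σΔ(T⁴)/(1/ε₁+1/ε₂−1) with denominator 2.877.
With shield the two gaps are in series; the resistances add: (1/ε₁+1/ε_s−1)+(1/ε_s+1/ε₂−1) = 5.624+3.945 = 9.569.
Heat-flux ratio q₀/q = 9.569/2.877.

factor ≈ 3.33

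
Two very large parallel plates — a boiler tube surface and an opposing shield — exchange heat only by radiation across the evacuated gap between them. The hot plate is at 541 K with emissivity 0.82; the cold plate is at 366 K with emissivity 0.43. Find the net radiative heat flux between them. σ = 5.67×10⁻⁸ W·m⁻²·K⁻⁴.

For two infinite grey parallel plates, q = σ(T₁⁴ − T₂⁴)/(1/ε₁ + 1/ε₂ − 1).
T₁⁴ − T₂⁴ = 8.566×10¹⁰ − 1.794×10¹⁰ = 6.772×10¹⁰ K⁴.
1/ε₁ + 1/ε₂ − 1 = 1.220 + 2.326 − 1 = 2.545.
q = 5.67×10⁻⁸ × 6.772×10¹⁰ / 2.545.

q ≈ 1510 W/m²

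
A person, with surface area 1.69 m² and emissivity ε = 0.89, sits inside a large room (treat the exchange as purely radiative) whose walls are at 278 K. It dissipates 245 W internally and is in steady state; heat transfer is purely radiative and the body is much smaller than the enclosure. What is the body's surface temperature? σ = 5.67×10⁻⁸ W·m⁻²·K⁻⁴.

For a small grey body in a large enclosure, net radiated power = εσA(T⁴ − T_w⁴).
Steady state: P = εσA(T⁴ − T_w⁴) with A = 1.69 m².
T⁴ = P/(εσA) + T_w⁴ = 245/(0.89·5.67×10⁻⁸·1.690) + (278)⁴
    = 2.873×10⁹ + 5.973×10⁹ = 8.846×10⁹ K⁴.

T ≈ 307 K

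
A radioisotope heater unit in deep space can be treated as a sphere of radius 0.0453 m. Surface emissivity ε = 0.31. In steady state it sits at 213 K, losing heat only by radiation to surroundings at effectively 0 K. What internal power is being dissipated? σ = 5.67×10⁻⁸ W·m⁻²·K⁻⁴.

Steady state: P = εσA T⁴.
A = 4πr² = 0.02579 m²; T⁴ = (213)⁴ = 2.058×10⁹ K⁴.
P = 0.31 × 5.67×10⁻⁸ × 0.02579 × 2.058×10⁹.

P ≈ 0.933 W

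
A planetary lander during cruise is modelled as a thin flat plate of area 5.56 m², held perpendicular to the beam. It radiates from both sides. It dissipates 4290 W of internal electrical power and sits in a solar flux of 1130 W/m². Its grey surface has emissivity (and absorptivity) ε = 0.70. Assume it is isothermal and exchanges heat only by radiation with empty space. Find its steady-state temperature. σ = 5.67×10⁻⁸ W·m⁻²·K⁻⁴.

At steady state, absorbed solar power + internal power = radiated power.
Absorbed: α·S·A_cross = 0.70·1130·5.560 = 4398 W (cross-section A).
Total input = 4398 + 4290 = 8688 W.
Radiated: εσ·A_surf·T⁴ with A_surf = 2A = 11.12 m².
T⁴ = 8688/(0.70·5.67×10⁻⁸·11.12) = 1.968×10¹⁰ K⁴.

T ≈ 375 K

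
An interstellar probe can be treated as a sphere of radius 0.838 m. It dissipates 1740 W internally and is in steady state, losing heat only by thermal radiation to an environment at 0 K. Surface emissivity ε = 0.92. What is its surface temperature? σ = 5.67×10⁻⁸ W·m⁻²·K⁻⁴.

T ≈ 248 K

Steady state: internal power = radiated power, P = εσA T⁴.
Radiating area A = 4πr² = 8.825 m².
T⁴ = P/(εσA) = 1740/(0.92·5.67×10⁻⁸·8.825) = 3.780×10⁹ K⁴.
T = (3.780×10⁹)^(1/4).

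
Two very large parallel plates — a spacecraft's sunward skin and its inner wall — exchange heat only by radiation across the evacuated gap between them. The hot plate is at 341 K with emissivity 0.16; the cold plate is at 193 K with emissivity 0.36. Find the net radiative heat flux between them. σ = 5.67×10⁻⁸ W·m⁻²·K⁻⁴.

For two infinite grey parallel plates, q = σ(T₁⁴ − T₂⁴)/(1/ε₁ + 1/ε₂ − 1).
T₁⁴ − T₂⁴ = 1.352×10¹⁰ − 1.387×10⁹ = 1.213×10¹⁰ K⁴.
1/ε₁ + 1/ε₂ − 1 = 6.250 + 2.778 − 1 = 8.028.
q = 5.67×10⁻⁸ × 1.213×10¹⁰ / 8.028.

q ≈ 85.7 W/m²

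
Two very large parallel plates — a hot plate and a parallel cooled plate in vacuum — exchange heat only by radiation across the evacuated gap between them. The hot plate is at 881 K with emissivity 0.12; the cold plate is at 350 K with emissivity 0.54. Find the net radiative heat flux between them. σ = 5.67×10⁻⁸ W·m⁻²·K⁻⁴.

For two infinite grey parallel plates, q = σ(T₁⁴ − T₂⁴)/(1/ε₁ + 1/ε₂ − 1).
T₁⁴ − T₂⁴ = 6.024×10¹¹ − 1.501×10¹⁰ = 5.874×10¹¹ K⁴.
1/ε₁ + 1/ε₂ − 1 = 8.333 + 1.852 − 1 = 9.185.
q = 5.67×10⁻⁸ × 5.874×10¹¹ / 9.185.

q ≈ 3630 W/m²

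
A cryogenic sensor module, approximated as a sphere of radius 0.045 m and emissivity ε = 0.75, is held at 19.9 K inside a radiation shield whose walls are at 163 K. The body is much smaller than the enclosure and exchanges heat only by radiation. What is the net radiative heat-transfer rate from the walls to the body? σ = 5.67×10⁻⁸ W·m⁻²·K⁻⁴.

P_net ≈ 0.764 W

For a small grey body in a large enclosure: P_net = εσA(T_body⁴ − T_wall⁴).
A = 4πr² = 0.02545 m²; T_body⁴ − T_wall⁴ = 1.568×10⁵ − 7.059×10⁸ = -7.058×10⁸ K⁴.
|P_net| = 0.75·5.67×10⁻⁸·0.02545·7.058×10⁸.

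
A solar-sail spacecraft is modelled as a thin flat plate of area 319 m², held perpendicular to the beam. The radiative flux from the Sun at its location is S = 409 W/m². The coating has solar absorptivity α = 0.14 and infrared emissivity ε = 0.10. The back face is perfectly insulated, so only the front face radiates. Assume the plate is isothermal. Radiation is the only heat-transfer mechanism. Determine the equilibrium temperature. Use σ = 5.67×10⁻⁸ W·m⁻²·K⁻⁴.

T ≈ 317 K

At equilibrium, absorbed power = emitted power.
Absorbing cross-section = A = 319.0 m²; emitting surface = A = 319.0 m² (ratio 1).
αS·A_cross = εσ·A_surf·T⁴  ⇒  T⁴ = αS/(ε·1σ).
T⁴ = 0.140·409/(0.10·1·5.67×10⁻⁸) = 1.010×10¹⁰ K⁴.
T = (1.010×10¹⁰)^(1/4).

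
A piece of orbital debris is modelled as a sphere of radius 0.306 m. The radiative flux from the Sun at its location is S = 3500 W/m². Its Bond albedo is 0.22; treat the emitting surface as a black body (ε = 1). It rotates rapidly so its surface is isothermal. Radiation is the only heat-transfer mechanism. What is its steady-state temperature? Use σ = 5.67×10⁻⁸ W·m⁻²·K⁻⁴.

At equilibrium, absorbed power = emitted power.
Absorbing cross-section = πr² = 0.2942 m²; emitting surface = 4πr² = 1.177 m² (ratio 4).
(1−a)S·A_cross = εσ·A_surf·T⁴  ⇒  T⁴ = (1−a)S/(4σ).
T⁴ = 0.780·3500/(4·5.67×10⁻⁸) = 1.204×10¹⁰ K⁴.
T = (1.204×10¹⁰)^(1/4).

T ≈ 331 K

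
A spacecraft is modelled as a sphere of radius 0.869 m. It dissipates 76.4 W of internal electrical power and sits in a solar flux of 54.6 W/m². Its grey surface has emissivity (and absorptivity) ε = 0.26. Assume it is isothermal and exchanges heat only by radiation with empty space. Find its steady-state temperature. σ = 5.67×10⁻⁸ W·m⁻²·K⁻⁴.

T ≈ 167 K

At steady state, absorbed solar power + internal power = radiated power.
Absorbed: α·S·A_cross = 0.26·54.6·2.372 = 33.68 W (cross-section πr²).
Total input = 33.68 + 76.4 = 110.1 W.
Radiated: εσ·A_surf·T⁴ with A_surf = 4πr² = 9.490 m².
T⁴ = 110.1/(0.26·5.67×10⁻⁸·9.490) = 7.869×10⁸ K⁴.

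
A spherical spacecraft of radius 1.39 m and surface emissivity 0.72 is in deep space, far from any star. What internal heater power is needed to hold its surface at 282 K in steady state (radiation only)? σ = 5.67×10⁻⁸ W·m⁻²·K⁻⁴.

P = εσ·4πr²·T⁴.
4πr² = 24.28 m²; T⁴ = 6.324×10⁹ K⁴.
P = 0.72·5.67×10⁻⁸·24.28·6.324×10⁹.

P ≈ 6270 W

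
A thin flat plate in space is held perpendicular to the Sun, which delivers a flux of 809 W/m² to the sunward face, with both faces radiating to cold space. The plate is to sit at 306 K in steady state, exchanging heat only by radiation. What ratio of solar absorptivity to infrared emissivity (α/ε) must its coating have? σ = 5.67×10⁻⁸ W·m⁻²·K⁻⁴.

α/ε ≈ 1.23

Balance: αS·A = εσ·2A·T⁴ ⇒ α/ε = 2σT⁴/S.
α/ε = 2·5.67×10⁻⁸·(306)⁴/809 = 2·5.67×10⁻⁸·8.768×10⁹/809.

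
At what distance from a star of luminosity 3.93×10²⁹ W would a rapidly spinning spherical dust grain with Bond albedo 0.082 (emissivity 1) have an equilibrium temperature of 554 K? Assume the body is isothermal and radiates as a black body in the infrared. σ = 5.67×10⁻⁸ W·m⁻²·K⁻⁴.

d ≈ 1.16×10¹² m

For an isothermal black-emitting sphere, (1−a)S·πr² = σ·4πr²·T⁴ ⇒ S = 4σT⁴/(1−a).
S = 4·5.67×10⁻⁸·(554)⁴/0.918 = 23270 W/m².
Flux falls as S = L/(4πd²), so d = √(L/(4πS)) = √(3.93×10²⁹/(4π·23270)).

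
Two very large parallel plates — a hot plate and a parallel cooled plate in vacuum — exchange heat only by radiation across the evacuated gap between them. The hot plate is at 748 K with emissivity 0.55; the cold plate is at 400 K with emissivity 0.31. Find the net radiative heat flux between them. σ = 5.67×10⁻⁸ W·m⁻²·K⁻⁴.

For two infinite grey parallel plates, q = σ(T₁⁴ − T₂⁴)/(1/ε₁ + 1/ε₂ − 1).
T₁⁴ − T₂⁴ = 3.130×10¹¹ − 2.560×10¹⁰ = 2.874×10¹¹ K⁴.
1/ε₁ + 1/ε₂ − 1 = 1.818 + 3.226 − 1 = 4.044.
q = 5.67×10⁻⁸ × 2.874×10¹¹ / 4.044.

q ≈ 4030 W/m²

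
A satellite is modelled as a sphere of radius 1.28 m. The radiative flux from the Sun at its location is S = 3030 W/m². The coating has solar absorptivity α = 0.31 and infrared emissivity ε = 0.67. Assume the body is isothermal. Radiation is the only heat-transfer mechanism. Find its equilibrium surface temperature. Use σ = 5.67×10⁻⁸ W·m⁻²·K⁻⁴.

T ≈ 280 K

At equilibrium, absorbed power = emitted power.
Absorbing cross-section = πr² = 5.147 m²; emitting surface = 4πr² = 20.59 m² (ratio 4).
αS·A_cross = εσ·A_surf·T⁴  ⇒  T⁴ = αS/(ε·4σ).
T⁴ = 0.310·3030/(0.67·4·5.67×10⁻⁸) = 6.181×10⁹ K⁴.
T = (6.181×10⁹)^(1/4).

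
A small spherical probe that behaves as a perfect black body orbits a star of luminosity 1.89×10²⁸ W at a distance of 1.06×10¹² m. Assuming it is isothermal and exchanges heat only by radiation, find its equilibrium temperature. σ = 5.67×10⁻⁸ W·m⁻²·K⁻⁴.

First find the stellar flux at distance d: S = L/(4πd²) = 1.89×10²⁸/(4π·(1.06×10¹²)²) = 1339 W/m².
For an isothermal sphere, absorbed (1−a)S·πr² = emitted σ·4πr²·T⁴, so T⁴ = (1−a)S/(4σ).
T⁴ = 1.00·1339/(4·5.67×10⁻⁸) = 5.902×10⁹ K⁴.

T ≈ 277 K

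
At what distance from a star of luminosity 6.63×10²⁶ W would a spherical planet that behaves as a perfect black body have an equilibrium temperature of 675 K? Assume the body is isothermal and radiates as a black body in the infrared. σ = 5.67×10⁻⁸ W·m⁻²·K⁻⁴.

d ≈ 3.35×10¹⁰ m

For an isothermal black-emitting sphere, (1−a)S·πr² = σ·4πr²·T⁴ ⇒ S = 4σT⁴/(1−a).
S = 4·5.67×10⁻⁸·(675)⁴/1.00 = 47080 W/m².
Flux falls as S = L/(4πd²), so d = √(L/(4πS)) = √(6.63×10²⁶/(4π·47080)).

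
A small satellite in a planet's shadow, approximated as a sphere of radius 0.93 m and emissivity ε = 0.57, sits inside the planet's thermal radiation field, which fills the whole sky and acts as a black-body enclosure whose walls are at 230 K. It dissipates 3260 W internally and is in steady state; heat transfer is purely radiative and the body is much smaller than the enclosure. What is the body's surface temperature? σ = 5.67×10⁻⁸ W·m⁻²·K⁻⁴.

T ≈ 332 K

For a small grey body in a large enclosure, net radiated power = εσA(T⁴ − T_w⁴).
Steady state: P = εσA(T⁴ − T_w⁴) with A = 4πr² = 10.87 m².
T⁴ = P/(εσA) + T_w⁴ = 3260/(0.57·5.67×10⁻⁸·10.87) + (230)⁴
    = 9.281×10⁹ + 2.798×10⁹ = 1.208×10¹⁰ K⁴.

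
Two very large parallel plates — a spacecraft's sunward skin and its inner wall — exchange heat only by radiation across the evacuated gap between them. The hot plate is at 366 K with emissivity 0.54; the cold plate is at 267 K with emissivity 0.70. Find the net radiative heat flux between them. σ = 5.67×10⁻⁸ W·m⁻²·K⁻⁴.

q ≈ 320 W/m²

For two infinite grey parallel plates, q = σ(T₁⁴ − T₂⁴)/(1/ε₁ + 1/ε₂ − 1).
T₁⁴ − T₂⁴ = 1.794×10¹⁰ − 5.082×10⁹ = 1.286×10¹⁰ K⁴.
1/ε₁ + 1/ε₂ − 1 = 1.852 + 1.429 − 1 = 2.280.
q = 5.67×10⁻⁸ × 1.286×10¹⁰ / 2.280.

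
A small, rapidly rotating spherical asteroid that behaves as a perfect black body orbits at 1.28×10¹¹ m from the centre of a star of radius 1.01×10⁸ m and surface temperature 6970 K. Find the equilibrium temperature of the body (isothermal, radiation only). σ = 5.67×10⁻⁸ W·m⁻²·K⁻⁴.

The star's surface emits σT_*⁴; at distance d the flux is S = σT_*⁴(R_*/d)².
S = 5.67×10⁻⁸·(6970)⁴·(1.01×10⁸/1.28×10¹¹)² = 83.32 W/m².
For an isothermal sphere T⁴ = (1−a)S/(4σ) = 3.674×10⁸ K⁴.

T ≈ 138 K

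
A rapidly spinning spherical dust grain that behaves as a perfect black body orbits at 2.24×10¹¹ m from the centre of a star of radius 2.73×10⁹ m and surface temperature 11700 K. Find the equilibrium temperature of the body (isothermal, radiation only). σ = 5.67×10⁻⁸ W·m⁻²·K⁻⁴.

The star's surface emits σT_*⁴; at distance d the flux is S = σT_*⁴(R_*/d)².
S = 5.67×10⁻⁸·(11700)⁴·(2.73×10⁹/2.24×10¹¹)² = 1.578×10⁵ W/m².
For an isothermal sphere T⁴ = (1−a)S/(4σ) = 6.958×10¹¹ K⁴.

T ≈ 913 K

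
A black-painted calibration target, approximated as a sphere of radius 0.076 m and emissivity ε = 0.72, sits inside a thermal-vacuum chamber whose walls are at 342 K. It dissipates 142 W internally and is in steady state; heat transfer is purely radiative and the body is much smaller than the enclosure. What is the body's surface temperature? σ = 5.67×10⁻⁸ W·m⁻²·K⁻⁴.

T ≈ 498 K

For a small grey body in a large enclosure, net radiated power = εσA(T⁴ − T_w⁴).
Steady state: P = εσA(T⁴ − T_w⁴) with A = 4πr² = 0.07258 m².
T⁴ = P/(εσA) + T_w⁴ = 142/(0.72·5.67×10⁻⁸·0.07258) + (342)⁴
    = 4.792×10¹⁰ + 1.368×10¹⁰ = 6.160×10¹⁰ K⁴.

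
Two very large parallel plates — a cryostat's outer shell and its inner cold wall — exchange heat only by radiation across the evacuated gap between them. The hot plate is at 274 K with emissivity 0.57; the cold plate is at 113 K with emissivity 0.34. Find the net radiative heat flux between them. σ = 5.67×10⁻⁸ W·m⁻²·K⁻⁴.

q ≈ 84.0 W/m²

For two infinite grey parallel plates, q = σ(T₁⁴ − T₂⁴)/(1/ε₁ + 1/ε₂ − 1).
T₁⁴ − T₂⁴ = 5.636×10⁹ − 1.630×10⁸ = 5.473×10⁹ K⁴.
1/ε₁ + 1/ε₂ − 1 = 1.754 + 2.941 − 1 = 3.696.
q = 5.67×10⁻⁸ × 5.473×10⁹ / 3.696.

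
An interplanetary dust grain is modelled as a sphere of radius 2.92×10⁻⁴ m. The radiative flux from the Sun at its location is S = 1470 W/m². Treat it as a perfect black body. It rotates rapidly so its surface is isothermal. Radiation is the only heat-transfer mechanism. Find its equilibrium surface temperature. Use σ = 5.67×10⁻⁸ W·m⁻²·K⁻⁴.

At equilibrium, absorbed power = emitted power.
Absorbing cross-section = πr² = 2.679×10⁻⁷ m²; emitting surface = 4πr² = 1.071×10⁻⁶ m² (ratio 4).
S·A_cross = εσ·A_surf·T⁴  ⇒  T⁴ = S/(4σ).
T⁴ = 1.00·1470/(4·5.67×10⁻⁸) = 6.481×10⁹ K⁴.
T = (6.481×10⁹)^(1/4).

T ≈ 284 K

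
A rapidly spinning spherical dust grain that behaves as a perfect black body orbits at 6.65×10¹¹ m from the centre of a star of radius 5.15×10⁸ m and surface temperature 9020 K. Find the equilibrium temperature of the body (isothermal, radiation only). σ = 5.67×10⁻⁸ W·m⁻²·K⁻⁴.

T ≈ 177 K

The star's surface emits σT_*⁴; at distance d the flux is S = σT_*⁴(R_*/d)².
S = 5.67×10⁻⁸·(9020)⁴·(5.15×10⁸/6.65×10¹¹)² = 225.1 W/m².
For an isothermal sphere T⁴ = (1−a)S/(4σ) = 9.925×10⁸ K⁴.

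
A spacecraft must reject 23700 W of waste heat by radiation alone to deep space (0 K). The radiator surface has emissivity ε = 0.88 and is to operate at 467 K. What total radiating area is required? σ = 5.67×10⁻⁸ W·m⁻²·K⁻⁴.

A ≈ 9.99 m²

P = εσA T⁴ ⇒ A = P/(εσT⁴).
T⁴ = 4.756×10¹⁰ K⁴.
A = 23700/(0.88 × 5.67×10⁻⁸ × 4.756×10¹⁰).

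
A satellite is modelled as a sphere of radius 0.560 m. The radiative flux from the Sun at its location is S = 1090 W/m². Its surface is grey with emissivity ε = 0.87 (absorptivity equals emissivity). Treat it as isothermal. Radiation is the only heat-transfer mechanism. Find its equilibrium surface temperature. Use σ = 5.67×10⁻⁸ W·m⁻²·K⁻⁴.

T ≈ 263 K

At equilibrium, absorbed power = emitted power.
Absorbing cross-section = πr² = 0.9852 m²; emitting surface = 4πr² = 3.941 m² (ratio 4).
εS·A_cross = εσ·A_surf·T⁴  ⇒  T⁴ = S/(4σ)   (ε cancels).
T⁴ = 1090/(4·5.67×10⁻⁸) = 4.806×10⁹ K⁴.
T = (4.806×10⁹)^(1/4).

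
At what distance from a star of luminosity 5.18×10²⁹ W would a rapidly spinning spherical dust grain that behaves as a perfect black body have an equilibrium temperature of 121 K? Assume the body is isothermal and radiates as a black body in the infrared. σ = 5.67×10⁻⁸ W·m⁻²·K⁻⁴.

d ≈ 2.91×10¹³ m

For an isothermal black-emitting sphere, (1−a)S·πr² = σ·4πr²·T⁴ ⇒ S = 4σT⁴/(1−a).
S = 4·5.67×10⁻⁸·(121)⁴/1.00 = 48.62 W/m².
Flux falls as S = L/(4πd²), so d = √(L/(4πS)) = √(5.18×10²⁹/(4π·48.62)).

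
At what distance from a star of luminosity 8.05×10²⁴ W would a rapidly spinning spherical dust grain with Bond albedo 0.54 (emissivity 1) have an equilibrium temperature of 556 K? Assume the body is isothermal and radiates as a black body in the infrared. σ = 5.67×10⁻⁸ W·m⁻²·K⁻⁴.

For an isothermal black-emitting sphere, (1−a)S·πr² = σ·4πr²·T⁴ ⇒ S = 4σT⁴/(1−a).
S = 4·5.67×10⁻⁸·(556)⁴/0.460 = 47120 W/m².
Flux falls as S = L/(4πd²), so d = √(L/(4πS)) = √(8.05×10²⁴/(4π·47120)).

d ≈ 3.69×10⁹ m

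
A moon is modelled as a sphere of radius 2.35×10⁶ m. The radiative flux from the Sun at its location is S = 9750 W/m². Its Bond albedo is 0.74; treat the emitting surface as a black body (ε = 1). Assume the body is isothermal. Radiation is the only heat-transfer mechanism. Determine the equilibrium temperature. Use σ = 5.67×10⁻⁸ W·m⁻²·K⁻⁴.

At equilibrium, absorbed power = emitted power.
Absorbing cross-section = πr² = 1.735×10¹³ m²; emitting surface = 4πr² = 6.940×10¹³ m² (ratio 4).
(1−a)S·A_cross = εσ·A_surf·T⁴  ⇒  T⁴ = (1−a)S/(4σ).
T⁴ = 0.260·9750/(4·5.67×10⁻⁸) = 1.118×10¹⁰ K⁴.
T = (1.118×10¹⁰)^(1/4).

T ≈ 325 K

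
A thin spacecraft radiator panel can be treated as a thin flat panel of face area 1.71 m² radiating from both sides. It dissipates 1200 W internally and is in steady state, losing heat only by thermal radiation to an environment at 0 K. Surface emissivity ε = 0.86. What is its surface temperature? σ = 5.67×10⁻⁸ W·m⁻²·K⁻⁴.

Steady state: internal power = radiated power, P = εσA T⁴.
Radiating area A = 2·1.71 = 3.420 m².
T⁴ = P/(εσA) = 1200/(0.86·5.67×10⁻⁸·3.420) = 7.196×10⁹ K⁴.
T = (7.196×10⁹)^(1/4).

T ≈ 291 K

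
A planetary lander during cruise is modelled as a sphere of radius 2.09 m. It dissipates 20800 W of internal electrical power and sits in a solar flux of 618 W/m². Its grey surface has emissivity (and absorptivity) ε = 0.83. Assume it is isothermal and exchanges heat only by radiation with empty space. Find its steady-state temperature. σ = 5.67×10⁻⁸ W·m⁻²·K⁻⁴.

At steady state, absorbed solar power + internal power = radiated power.
Absorbed: α·S·A_cross = 0.83·618·13.72 = 7039 W (cross-section πr²).
Total input = 7039 + 20800 = 27840 W.
Radiated: εσ·A_surf·T⁴ with A_surf = 4πr² = 54.89 m².
T⁴ = 27840/(0.83·5.67×10⁻⁸·54.89) = 1.078×10¹⁰ K⁴.

T ≈ 322 K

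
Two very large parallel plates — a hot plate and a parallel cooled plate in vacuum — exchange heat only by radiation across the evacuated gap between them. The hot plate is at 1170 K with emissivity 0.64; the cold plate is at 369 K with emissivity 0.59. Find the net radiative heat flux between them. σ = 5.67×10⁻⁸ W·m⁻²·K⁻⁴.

For two infinite grey parallel plates, q = σ(T₁⁴ − T₂⁴)/(1/ε₁ + 1/ε₂ − 1).
T₁⁴ − T₂⁴ = 1.874×10¹² − 1.854×10¹⁰ = 1.855×10¹² K⁴.
1/ε₁ + 1/ε₂ − 1 = 1.562 + 1.695 − 1 = 2.257.
q = 5.67×10⁻⁸ × 1.855×10¹² / 2.257.

q ≈ 46600 W/m²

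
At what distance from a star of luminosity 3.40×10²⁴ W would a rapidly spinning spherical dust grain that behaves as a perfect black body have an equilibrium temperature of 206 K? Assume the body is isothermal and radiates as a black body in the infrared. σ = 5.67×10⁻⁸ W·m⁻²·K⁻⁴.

For an isothermal black-emitting sphere, (1−a)S·πr² = σ·4πr²·T⁴ ⇒ S = 4σT⁴/(1−a).
S = 4·5.67×10⁻⁸·(206)⁴/1.00 = 408.4 W/m².
Flux falls as S = L/(4πd²), so d = √(L/(4πS)) = √(3.40×10²⁴/(4π·408.4)).

d ≈ 2.57×10¹⁰ m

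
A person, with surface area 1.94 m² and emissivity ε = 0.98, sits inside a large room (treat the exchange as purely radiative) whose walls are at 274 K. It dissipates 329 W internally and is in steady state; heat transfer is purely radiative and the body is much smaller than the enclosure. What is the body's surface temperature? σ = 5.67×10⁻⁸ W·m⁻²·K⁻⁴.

T ≈ 305 K

For a small grey body in a large enclosure, net radiated power = εσA(T⁴ − T_w⁴).
Steady state: P = εσA(T⁴ − T_w⁴) with A = 1.94 m².
T⁴ = P/(εσA) + T_w⁴ = 329/(0.98·5.67×10⁻⁸·1.940) + (274)⁴
    = 3.052×10⁹ + 5.636×10⁹ = 8.688×10⁹ K⁴.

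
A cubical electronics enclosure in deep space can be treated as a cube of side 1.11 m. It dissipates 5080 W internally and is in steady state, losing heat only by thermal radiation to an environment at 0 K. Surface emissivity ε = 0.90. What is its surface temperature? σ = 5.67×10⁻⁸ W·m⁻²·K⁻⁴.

Steady state: internal power = radiated power, P = εσA T⁴.
Radiating area A = 6L² = 7.393 m².
T⁴ = P/(εσA) = 5080/(0.90·5.67×10⁻⁸·7.393) = 1.347×10¹⁰ K⁴.
T = (1.347×10¹⁰)^(1/4).

T ≈ 341 K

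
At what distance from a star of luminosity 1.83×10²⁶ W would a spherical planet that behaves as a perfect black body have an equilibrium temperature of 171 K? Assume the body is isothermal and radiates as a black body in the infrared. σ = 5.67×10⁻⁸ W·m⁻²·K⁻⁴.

For an isothermal black-emitting sphere, (1−a)S·πr² = σ·4πr²·T⁴ ⇒ S = 4σT⁴/(1−a).
S = 4·5.67×10⁻⁸·(171)⁴/1.00 = 193.9 W/m².
Flux falls as S = L/(4πd²), so d = √(L/(4πS)) = √(1.83×10²⁶/(4π·193.9)).

d ≈ 2.74×10¹¹ m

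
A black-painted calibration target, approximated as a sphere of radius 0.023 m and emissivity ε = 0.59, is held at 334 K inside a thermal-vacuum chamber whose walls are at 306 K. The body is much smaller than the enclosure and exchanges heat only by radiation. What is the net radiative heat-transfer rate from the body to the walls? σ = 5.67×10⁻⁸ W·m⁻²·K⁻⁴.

P_net ≈ 0.818 W

For a small grey body in a large enclosure: P_net = εσA(T_body⁴ − T_wall⁴).
A = 4πr² = 0.006648 m²; T_body⁴ − T_wall⁴ = 1.244×10¹⁰ − 8.768×10⁹ = 3.677×10⁹ K⁴.
|P_net| = 0.59·5.67×10⁻⁸·0.006648·3.677×10⁹.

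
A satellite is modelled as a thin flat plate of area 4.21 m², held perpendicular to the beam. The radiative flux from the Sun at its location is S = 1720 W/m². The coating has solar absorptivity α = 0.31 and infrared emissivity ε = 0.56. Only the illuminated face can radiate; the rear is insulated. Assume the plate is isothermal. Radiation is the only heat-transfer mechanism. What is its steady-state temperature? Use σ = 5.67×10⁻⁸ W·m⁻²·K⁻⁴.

At equilibrium, absorbed power = emitted power.
Absorbing cross-section = A = 4.210 m²; emitting surface = A = 4.210 m² (ratio 1).
αS·A_cross = εσ·A_surf·T⁴  ⇒  T⁴ = αS/(ε·1σ).
T⁴ = 0.310·1720/(0.56·1·5.67×10⁻⁸) = 1.679×10¹⁰ K⁴.
T = (1.679×10¹⁰)^(1/4).

T ≈ 360 K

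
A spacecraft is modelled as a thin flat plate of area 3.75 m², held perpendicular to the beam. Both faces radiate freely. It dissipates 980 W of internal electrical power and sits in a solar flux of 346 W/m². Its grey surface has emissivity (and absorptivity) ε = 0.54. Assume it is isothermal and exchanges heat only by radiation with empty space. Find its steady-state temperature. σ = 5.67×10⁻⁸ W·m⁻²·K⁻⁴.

T ≈ 292 K

At steady state, absorbed solar power + internal power = radiated power.
Absorbed: α·S·A_cross = 0.54·346·3.750 = 700.6 W (cross-section A).
Total input = 700.6 + 980 = 1681 W.
Radiated: εσ·A_surf·T⁴ with A_surf = 2A = 7.500 m².
T⁴ = 1681/(0.54·5.67×10⁻⁸·7.500) = 7.319×10⁹ K⁴.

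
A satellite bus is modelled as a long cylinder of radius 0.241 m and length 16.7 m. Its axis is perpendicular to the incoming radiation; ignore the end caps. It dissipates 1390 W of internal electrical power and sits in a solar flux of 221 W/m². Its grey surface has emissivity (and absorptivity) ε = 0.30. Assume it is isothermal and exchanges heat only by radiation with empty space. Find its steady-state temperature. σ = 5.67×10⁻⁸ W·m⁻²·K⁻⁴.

T ≈ 259 K

At steady state, absorbed solar power + internal power = radiated power.
Absorbed: α·S·A_cross = 0.30·221·8.049 = 533.7 W (cross-section 2rL).
Total input = 533.7 + 1390 = 1924 W.
Radiated: εσ·A_surf·T⁴ with A_surf = 2πrL = 25.29 m².
T⁴ = 1924/(0.30·5.67×10⁻⁸·25.29) = 4.472×10⁹ K⁴.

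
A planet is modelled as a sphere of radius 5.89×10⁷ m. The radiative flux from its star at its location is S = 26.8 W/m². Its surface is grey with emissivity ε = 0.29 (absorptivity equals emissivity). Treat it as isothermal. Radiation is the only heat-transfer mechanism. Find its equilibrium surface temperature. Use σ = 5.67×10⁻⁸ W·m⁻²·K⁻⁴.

T ≈ 104 K

At equilibrium, absorbed power = emitted power.
Absorbing cross-section = πr² = 1.090×10¹⁶ m²; emitting surface = 4πr² = 4.360×10¹⁶ m² (ratio 4).
εS·A_cross = εσ·A_surf·T⁴  ⇒  T⁴ = S/(4σ)   (ε cancels).
T⁴ = 26.8/(4·5.67×10⁻⁸) = 1.182×10⁸ K⁴.
T = (1.182×10⁸)^(1/4).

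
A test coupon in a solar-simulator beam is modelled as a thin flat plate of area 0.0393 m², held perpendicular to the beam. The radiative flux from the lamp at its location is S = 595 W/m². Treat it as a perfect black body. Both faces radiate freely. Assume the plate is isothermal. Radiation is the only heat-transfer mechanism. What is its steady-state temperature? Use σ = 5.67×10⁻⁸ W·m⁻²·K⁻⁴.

At equilibrium, absorbed power = emitted power.
Absorbing cross-section = A = 0.03930 m²; emitting surface = 2A = 0.07860 m² (ratio 2).
S·A_cross = εσ·A_surf·T⁴  ⇒  T⁴ = S/(2σ).
T⁴ = 1.00·595/(2·5.67×10⁻⁸) = 5.247×10⁹ K⁴.
T = (5.247×10⁹)^(1/4).

T ≈ 269 K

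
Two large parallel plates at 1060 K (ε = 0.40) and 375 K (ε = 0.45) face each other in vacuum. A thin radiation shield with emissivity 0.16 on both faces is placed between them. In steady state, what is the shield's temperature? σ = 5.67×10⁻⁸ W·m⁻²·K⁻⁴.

T_s ≈ 891 K

In steady state the net flux on the hot side equals that on the cold side.
σ(T₁⁴−T_s⁴)/D₁ = σ(T_s⁴−T₂⁴)/D₂, with D₁ = 1/ε₁+1/ε_s−1 = 7.750, D₂ = 1/ε_s+1/ε₂−1 = 7.472.
Solve for T_s⁴: T_s⁴ = (D₂·T₁⁴ + D₁·T₂⁴)/(D₁+D₂) = 6.298×10¹¹ K⁴.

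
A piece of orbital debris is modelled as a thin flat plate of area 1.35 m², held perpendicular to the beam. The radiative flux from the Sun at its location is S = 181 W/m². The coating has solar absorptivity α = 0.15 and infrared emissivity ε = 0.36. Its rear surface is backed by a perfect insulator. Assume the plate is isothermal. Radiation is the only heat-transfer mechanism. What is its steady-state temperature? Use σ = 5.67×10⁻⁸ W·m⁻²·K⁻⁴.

T ≈ 191 K

At equilibrium, absorbed power = emitted power.
Absorbing cross-section = A = 1.350 m²; emitting surface = A = 1.350 m² (ratio 1).
αS·A_cross = εσ·A_surf·T⁴  ⇒  T⁴ = αS/(ε·1σ).
T⁴ = 0.150·181/(0.36·1·5.67×10⁻⁸) = 1.330×10⁹ K⁴.
T = (1.330×10⁹)^(1/4).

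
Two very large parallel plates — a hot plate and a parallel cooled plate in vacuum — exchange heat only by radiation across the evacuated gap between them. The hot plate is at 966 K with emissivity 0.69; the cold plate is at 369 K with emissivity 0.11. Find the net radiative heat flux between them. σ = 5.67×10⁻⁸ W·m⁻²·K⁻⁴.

q ≈ 5070 W/m²

For two infinite grey parallel plates, q = σ(T₁⁴ − T₂⁴)/(1/ε₁ + 1/ε₂ − 1).
T₁⁴ − T₂⁴ = 8.708×10¹¹ − 1.854×10¹⁰ = 8.522×10¹¹ K⁴.
1/ε₁ + 1/ε₂ − 1 = 1.449 + 9.091 − 1 = 9.540.
q = 5.67×10⁻⁸ × 8.522×10¹¹ / 9.540.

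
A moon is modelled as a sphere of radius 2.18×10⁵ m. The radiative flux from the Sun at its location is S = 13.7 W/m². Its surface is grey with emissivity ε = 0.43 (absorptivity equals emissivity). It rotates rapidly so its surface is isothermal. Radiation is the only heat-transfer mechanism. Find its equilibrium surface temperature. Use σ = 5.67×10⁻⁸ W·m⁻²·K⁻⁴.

T ≈ 88.2 K

At equilibrium, absorbed power = emitted power.
Absorbing cross-section = πr² = 1.493×10¹¹ m²; emitting surface = 4πr² = 5.972×10¹¹ m² (ratio 4).
εS·A_cross = εσ·A_surf·T⁴  ⇒  T⁴ = S/(4σ)   (ε cancels).
T⁴ = 13.7/(4·5.67×10⁻⁸) = 6.041×10⁷ K⁴.
T = (6.041×10⁷)^(1/4).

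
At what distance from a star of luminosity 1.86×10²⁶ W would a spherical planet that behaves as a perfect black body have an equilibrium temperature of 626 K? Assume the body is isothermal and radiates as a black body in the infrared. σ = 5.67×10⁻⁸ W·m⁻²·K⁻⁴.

For an isothermal black-emitting sphere, (1−a)S·πr² = σ·4πr²·T⁴ ⇒ S = 4σT⁴/(1−a).
S = 4·5.67×10⁻⁸·(626)⁴/1.00 = 34830 W/m².
Flux falls as S = L/(4πd²), so d = √(L/(4πS)) = √(1.86×10²⁶/(4π·34830)).

d ≈ 2.06×10¹⁰ m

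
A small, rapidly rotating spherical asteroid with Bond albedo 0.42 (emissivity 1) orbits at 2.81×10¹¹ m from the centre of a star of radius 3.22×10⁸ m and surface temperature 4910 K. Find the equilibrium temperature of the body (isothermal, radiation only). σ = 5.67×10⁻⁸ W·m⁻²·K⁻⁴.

The star's surface emits σT_*⁴; at distance d the flux is S = σT_*⁴(R_*/d)².
S = 5.67×10⁻⁸·(4910)⁴·(3.22×10⁸/2.81×10¹¹)² = 43.27 W/m².
For an isothermal sphere T⁴ = (1−a)S/(4σ) = 1.107×10⁸ K⁴.

T ≈ 103 K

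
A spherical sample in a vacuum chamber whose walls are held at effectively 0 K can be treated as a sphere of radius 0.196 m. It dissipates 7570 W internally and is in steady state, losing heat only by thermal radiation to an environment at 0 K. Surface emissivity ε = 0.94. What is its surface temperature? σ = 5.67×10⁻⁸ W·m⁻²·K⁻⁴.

T ≈ 736 K

Steady state: internal power = radiated power, P = εσA T⁴.
Radiating area A = 4πr² = 0.4827 m².
T⁴ = P/(εσA) = 7570/(0.94·5.67×10⁻⁸·0.4827) = 2.942×10¹¹ K⁴.
T = (2.942×10¹¹)^(1/4).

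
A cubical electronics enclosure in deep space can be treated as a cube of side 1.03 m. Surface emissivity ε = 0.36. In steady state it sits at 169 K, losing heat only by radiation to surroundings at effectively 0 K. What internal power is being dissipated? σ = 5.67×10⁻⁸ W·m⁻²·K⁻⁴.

P ≈ 106 W

Steady state: P = εσA T⁴.
A = 6L² = 6.365 m²; T⁴ = (169)⁴ = 8.157×10⁸ K⁴.
P = 0.36 × 5.67×10⁻⁸ × 6.365 × 8.157×10⁸.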